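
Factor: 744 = 2^3 * 3^1*31^1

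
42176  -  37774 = 4402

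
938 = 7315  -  6377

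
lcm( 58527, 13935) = 292635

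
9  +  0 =9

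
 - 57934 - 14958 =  - 72892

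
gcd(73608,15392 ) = 8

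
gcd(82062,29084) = 2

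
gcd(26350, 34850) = 850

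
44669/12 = 44669/12 =3722.42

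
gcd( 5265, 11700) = 585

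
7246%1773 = 154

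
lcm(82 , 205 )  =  410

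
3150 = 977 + 2173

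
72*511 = 36792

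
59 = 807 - 748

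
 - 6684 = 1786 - 8470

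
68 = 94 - 26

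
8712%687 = 468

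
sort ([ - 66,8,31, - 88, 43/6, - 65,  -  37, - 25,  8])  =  [ - 88, - 66, - 65, - 37, - 25,43/6,8,8 , 31]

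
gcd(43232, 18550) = 14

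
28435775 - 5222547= 23213228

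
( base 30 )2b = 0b1000111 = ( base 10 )71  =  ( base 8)107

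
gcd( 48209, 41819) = 71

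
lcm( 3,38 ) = 114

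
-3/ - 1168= 3/1168 =0.00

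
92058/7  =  92058/7=13151.14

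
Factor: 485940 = 2^2*3^1*5^1*7^1*13^1*89^1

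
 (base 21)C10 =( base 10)5313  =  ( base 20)D5D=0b1010011000001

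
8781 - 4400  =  4381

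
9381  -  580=8801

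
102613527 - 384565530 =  - 281952003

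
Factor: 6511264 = 2^5*283^1*719^1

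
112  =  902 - 790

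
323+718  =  1041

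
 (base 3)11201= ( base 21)61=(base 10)127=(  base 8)177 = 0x7F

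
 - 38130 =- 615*62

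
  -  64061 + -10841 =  - 74902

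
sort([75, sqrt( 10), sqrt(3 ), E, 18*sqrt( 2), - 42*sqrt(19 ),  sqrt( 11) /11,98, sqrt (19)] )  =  [ - 42*sqrt( 19), sqrt( 11)/11 , sqrt( 3), E,sqrt( 10), sqrt( 19),  18*sqrt( 2 ), 75, 98 ]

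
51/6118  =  51/6118 = 0.01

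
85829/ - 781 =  - 110 + 81/781= -109.90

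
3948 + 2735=6683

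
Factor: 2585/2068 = 5/4 =2^( - 2) * 5^1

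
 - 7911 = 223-8134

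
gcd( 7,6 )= 1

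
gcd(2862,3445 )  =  53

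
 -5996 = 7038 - 13034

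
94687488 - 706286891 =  - 611599403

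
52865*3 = 158595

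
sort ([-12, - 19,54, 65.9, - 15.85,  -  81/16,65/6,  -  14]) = [  -  19,  -  15.85, - 14,-12, - 81/16,65/6,54,  65.9] 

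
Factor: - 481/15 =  - 3^( - 1) * 5^( - 1) * 13^1* 37^1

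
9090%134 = 112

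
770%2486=770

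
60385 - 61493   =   - 1108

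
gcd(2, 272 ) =2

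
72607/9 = 72607/9 = 8067.44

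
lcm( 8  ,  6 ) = 24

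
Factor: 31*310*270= 2594700 = 2^2*3^3*5^2 *31^2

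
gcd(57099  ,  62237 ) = 7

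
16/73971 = 16/73971 = 0.00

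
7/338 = 7/338 = 0.02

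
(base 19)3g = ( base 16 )49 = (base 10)73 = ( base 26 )2L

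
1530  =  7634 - 6104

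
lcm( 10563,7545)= 52815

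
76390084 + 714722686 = 791112770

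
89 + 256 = 345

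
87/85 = 1 + 2/85= 1.02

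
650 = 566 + 84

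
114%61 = 53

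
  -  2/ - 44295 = 2/44295 = 0.00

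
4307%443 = 320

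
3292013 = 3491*943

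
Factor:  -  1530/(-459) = 10/3  =  2^1*3^( - 1)*5^1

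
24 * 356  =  8544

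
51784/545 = 95 + 9/545 = 95.02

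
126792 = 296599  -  169807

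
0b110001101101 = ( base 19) 8f8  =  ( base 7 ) 12163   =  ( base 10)3181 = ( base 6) 22421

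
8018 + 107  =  8125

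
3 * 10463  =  31389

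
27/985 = 27/985 = 0.03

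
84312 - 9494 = 74818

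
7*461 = 3227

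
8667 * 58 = 502686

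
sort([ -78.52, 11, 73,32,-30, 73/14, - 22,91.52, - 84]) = [  -  84, - 78.52, - 30,-22,73/14, 11,32 , 73 , 91.52]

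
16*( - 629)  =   - 10064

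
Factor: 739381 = 17^1 * 23^1*31^1*61^1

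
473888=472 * 1004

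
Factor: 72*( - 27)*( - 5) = 2^3 * 3^5*5^1 = 9720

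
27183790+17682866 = 44866656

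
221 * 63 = 13923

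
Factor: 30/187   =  2^1*3^1 * 5^1*11^( - 1)*17^( - 1 )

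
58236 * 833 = 48510588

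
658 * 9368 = 6164144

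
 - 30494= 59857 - 90351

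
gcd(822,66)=6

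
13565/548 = 13565/548=24.75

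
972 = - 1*( - 972) 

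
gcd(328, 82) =82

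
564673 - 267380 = 297293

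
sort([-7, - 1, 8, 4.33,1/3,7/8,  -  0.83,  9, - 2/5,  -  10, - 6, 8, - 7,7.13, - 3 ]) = [-10, - 7, -7, - 6,-3, - 1, - 0.83,  -  2/5, 1/3, 7/8,  4.33,7.13, 8, 8, 9 ]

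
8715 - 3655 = 5060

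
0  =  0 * 158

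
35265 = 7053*5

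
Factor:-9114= - 2^1 * 3^1*7^2  *  31^1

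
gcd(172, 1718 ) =2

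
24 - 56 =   -  32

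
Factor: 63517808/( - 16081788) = -2^2 *3^( - 1 )*1340149^ ( - 1 ) *3969863^1 = - 15879452/4020447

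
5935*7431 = 44102985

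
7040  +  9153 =16193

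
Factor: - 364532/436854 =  - 2^1*3^( - 1)*7^1*11^(-1)*47^1*277^1*6619^( - 1 ) = - 182266/218427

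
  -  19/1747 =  -19/1747 = -0.01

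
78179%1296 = 419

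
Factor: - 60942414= - 2^1*3^1*13^2 * 60101^1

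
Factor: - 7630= - 2^1*5^1*7^1* 109^1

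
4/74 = 2/37=0.05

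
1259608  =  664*1897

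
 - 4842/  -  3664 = 1 + 589/1832  =  1.32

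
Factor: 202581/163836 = 2^(-2) * 3^1*37^(-1)*61^1=183/148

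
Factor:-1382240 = - 2^5*5^1*53^1*163^1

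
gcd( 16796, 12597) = 4199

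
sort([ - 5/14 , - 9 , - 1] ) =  [- 9, - 1, -5/14 ]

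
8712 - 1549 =7163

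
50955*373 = 19006215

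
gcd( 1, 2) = 1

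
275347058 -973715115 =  - 698368057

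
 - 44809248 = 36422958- 81232206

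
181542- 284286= - 102744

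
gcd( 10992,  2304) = 48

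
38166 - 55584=  -  17418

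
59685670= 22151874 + 37533796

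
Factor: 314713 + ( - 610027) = -2^1*3^1*83^1*593^1 = -295314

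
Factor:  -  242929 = -277^1*877^1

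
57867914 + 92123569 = 149991483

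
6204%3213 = 2991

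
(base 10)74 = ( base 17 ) 46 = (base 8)112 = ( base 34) 26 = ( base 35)24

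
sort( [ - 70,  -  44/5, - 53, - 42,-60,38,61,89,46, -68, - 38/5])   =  [ - 70, - 68, - 60, - 53,  -  42, -44/5, - 38/5,  38,46 , 61 , 89]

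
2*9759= 19518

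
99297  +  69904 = 169201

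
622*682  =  424204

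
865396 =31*27916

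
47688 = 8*5961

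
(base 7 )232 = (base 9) 144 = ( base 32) 3p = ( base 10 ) 121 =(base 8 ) 171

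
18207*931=16950717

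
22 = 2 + 20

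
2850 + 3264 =6114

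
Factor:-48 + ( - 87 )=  - 135 = -3^3*5^1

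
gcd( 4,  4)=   4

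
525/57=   175/19 =9.21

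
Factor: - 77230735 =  - 5^1* 3001^1 * 5147^1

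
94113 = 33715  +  60398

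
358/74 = 4 + 31/37 = 4.84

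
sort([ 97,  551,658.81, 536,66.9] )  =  [ 66.9, 97, 536 , 551, 658.81] 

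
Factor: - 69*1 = - 3^1*23^1 = -69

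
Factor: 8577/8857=3^2 * 17^( - 1)*521^( - 1)*953^1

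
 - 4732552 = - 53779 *88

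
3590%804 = 374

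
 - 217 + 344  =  127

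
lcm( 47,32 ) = 1504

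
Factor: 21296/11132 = 44/23 = 2^2*11^1* 23^( - 1 )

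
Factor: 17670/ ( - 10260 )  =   - 31/18  =  - 2^(  -  1)*3^ (  -  2) * 31^1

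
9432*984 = 9281088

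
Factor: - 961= - 31^2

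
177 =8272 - 8095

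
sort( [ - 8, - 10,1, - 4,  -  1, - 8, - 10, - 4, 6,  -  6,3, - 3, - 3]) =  [ - 10, - 10, - 8, - 8 , - 6, - 4, - 4, - 3, - 3, - 1,1,3, 6 ] 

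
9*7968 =71712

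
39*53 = 2067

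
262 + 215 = 477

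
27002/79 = 341 + 63/79 = 341.80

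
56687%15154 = 11225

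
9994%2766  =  1696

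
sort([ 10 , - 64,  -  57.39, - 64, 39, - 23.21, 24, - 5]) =[ -64,  -  64,-57.39,  -  23.21 , - 5,10,  24,39]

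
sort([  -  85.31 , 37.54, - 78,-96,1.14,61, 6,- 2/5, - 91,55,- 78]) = [-96,  -  91, - 85.31, - 78,-78,-2/5,1.14 , 6, 37.54, 55,61 ] 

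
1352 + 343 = 1695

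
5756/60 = 1439/15 =95.93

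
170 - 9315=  - 9145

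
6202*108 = 669816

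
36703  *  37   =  1358011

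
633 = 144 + 489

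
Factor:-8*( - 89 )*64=2^9*89^1=45568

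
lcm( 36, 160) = 1440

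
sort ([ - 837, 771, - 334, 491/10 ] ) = [ - 837, - 334,  491/10,771]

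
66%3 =0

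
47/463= 47/463 = 0.10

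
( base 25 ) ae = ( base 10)264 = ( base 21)cc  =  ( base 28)9c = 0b100001000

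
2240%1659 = 581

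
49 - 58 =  -9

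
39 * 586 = 22854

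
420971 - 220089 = 200882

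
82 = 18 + 64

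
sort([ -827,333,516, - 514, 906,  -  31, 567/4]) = [- 827,-514,-31, 567/4, 333,516,906 ] 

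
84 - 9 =75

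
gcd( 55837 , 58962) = 1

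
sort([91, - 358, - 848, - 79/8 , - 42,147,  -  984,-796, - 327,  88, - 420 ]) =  [ - 984, - 848, - 796, - 420,  -  358,  -  327, - 42, - 79/8,  88, 91, 147] 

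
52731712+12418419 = 65150131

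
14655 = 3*4885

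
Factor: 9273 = 3^1*11^1*281^1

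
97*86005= 8342485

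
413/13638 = 413/13638 =0.03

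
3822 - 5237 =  - 1415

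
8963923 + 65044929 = 74008852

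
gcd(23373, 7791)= 7791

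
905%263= 116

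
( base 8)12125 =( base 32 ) 52L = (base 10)5205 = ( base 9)7123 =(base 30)5nf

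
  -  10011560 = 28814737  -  38826297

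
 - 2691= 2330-5021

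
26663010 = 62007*430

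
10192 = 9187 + 1005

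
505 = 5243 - 4738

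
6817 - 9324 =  - 2507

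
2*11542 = 23084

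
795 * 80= 63600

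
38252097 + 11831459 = 50083556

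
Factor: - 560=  - 2^4*5^1*7^1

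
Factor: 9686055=3^1*5^1*645737^1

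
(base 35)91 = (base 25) cg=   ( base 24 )D4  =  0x13C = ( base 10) 316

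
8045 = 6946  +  1099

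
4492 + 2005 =6497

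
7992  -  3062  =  4930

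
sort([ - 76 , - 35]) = [ - 76,-35] 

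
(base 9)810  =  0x291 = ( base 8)1221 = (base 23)15d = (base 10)657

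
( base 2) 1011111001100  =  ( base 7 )23522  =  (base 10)6092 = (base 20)F4C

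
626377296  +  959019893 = 1585397189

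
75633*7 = 529431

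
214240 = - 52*(-4120 )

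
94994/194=489 + 64/97  =  489.66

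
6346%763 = 242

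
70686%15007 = 10658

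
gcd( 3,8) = 1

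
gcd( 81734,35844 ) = 2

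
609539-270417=339122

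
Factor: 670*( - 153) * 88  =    -  2^4*3^2*5^1*11^1*17^1*67^1  =  -9020880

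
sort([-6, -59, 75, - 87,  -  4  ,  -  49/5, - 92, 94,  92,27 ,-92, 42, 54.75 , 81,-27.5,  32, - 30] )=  [-92,-92,  -  87,  -  59,-30, - 27.5,-49/5, - 6, - 4, 27,32,42,54.75, 75, 81, 92, 94] 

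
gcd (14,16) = 2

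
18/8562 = 3/1427=0.00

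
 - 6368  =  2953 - 9321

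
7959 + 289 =8248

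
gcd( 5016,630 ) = 6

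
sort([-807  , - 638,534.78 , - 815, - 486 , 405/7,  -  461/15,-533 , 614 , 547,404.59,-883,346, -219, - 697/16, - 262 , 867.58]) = [ - 883,-815, - 807,  -  638, - 533,-486, - 262, - 219,-697/16,-461/15,  405/7, 346, 404.59,534.78, 547, 614, 867.58]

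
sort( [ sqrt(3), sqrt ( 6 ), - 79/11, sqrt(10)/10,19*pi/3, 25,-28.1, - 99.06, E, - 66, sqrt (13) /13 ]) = [ - 99.06, - 66,-28.1, - 79/11,sqrt(13) /13, sqrt( 10 )/10, sqrt( 3), sqrt (6 ),E, 19*pi/3, 25]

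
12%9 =3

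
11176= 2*5588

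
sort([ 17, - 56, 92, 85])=[ - 56 , 17,85,92 ]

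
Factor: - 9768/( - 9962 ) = 2^2*3^1*11^1*17^( - 1) * 37^1*293^( - 1)   =  4884/4981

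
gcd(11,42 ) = 1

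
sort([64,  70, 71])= [64,70, 71]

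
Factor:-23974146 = -2^1*3^2  *7^1*190271^1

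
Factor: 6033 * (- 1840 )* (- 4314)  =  2^5*3^2*5^1*23^1*719^1*2011^1 =47888506080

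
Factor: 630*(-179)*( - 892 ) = 100590840 = 2^3*3^2*5^1*7^1*179^1*223^1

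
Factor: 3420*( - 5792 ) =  - 19808640= -2^7*3^2*5^1*19^1 *181^1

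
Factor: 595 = 5^1*7^1*17^1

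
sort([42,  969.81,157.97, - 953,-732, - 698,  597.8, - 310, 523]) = [ - 953, - 732, - 698, -310,42,  157.97,  523 , 597.8, 969.81]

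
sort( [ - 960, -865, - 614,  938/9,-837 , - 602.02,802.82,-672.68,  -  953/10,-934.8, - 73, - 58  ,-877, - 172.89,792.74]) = [ - 960,- 934.8,-877 ,-865, - 837,- 672.68,  -  614, - 602.02,  -  172.89, - 953/10,- 73,  -  58, 938/9,792.74,802.82] 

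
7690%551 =527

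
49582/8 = 6197 + 3/4 = 6197.75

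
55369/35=1581 + 34/35 = 1581.97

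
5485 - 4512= 973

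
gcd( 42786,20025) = 9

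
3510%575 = 60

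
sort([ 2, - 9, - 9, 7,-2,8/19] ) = [ - 9, -9, - 2,  8/19,2,  7] 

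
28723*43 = 1235089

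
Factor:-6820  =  -2^2*5^1*11^1 * 31^1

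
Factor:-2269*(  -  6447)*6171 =90270887553=3^2 * 7^1*11^2*17^1*307^1*2269^1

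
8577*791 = 6784407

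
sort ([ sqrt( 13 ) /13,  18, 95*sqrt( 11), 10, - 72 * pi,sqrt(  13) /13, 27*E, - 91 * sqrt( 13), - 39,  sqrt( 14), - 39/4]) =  [ - 91*sqrt( 13 ), - 72 * pi, - 39, - 39/4,sqrt(13) /13, sqrt( 13 )/13, sqrt( 14),10,18, 27*E, 95 * sqrt( 11)] 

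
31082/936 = 33 + 97/468 = 33.21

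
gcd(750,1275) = 75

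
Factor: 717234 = 2^1 * 3^1 * 7^1 * 17077^1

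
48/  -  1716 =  - 1 + 139/143  =  - 0.03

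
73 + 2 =75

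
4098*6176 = 25309248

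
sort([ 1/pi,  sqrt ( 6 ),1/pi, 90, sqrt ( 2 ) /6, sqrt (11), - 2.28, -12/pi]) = [ - 12/pi, - 2.28, sqrt( 2 ) /6, 1/pi,1/pi, sqrt (6), sqrt( 11 ), 90]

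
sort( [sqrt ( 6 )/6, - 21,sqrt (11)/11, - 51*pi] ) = [-51*pi, - 21 , sqrt( 11)/11,sqrt(6 )/6]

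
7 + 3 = 10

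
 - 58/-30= 29/15 = 1.93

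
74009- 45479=28530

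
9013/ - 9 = -9013/9 = - 1001.44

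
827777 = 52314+775463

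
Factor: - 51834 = -2^1 * 3^1 * 53^1*163^1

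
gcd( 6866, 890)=2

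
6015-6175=-160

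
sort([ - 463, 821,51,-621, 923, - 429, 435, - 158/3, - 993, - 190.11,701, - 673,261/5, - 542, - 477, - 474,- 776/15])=[  -  993, - 673, - 621, - 542, - 477, - 474, - 463,-429 , - 190.11, -158/3, - 776/15, 51, 261/5, 435, 701,821, 923] 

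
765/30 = 51/2 = 25.50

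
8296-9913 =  - 1617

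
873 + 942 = 1815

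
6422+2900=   9322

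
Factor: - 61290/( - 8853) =2^1 *3^2*5^1*13^( - 1 ) = 90/13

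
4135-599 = 3536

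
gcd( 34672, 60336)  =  16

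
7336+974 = 8310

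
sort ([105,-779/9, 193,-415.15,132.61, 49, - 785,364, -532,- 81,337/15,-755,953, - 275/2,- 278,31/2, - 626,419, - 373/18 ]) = [ - 785, - 755,-626, - 532, - 415.15, - 278 ,  -  275/2,-779/9, - 81, - 373/18, 31/2,337/15,49, 105,132.61, 193 , 364,419,  953]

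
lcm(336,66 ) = 3696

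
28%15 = 13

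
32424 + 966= 33390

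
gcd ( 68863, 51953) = 1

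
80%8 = 0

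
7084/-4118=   -  2+576/2059   =  - 1.72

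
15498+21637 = 37135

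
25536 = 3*8512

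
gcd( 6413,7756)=1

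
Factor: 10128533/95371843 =7^(  -  1)*23^1*440371^1*13624549^( - 1) 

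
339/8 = 42 + 3/8 = 42.38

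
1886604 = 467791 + 1418813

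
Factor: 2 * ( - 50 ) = - 100 = -2^2* 5^2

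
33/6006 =1/182 =0.01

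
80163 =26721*3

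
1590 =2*795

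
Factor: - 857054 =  - 2^1* 11^1*163^1 * 239^1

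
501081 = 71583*7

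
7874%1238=446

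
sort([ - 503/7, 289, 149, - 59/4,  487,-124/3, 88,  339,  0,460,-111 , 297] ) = [ - 111, - 503/7, - 124/3, - 59/4,0,88,  149 , 289, 297, 339, 460,  487] 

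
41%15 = 11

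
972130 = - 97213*( - 10)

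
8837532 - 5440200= 3397332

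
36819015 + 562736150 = 599555165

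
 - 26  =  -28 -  - 2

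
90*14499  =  1304910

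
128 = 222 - 94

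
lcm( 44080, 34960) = 1013840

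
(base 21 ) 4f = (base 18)59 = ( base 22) 4B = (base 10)99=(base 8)143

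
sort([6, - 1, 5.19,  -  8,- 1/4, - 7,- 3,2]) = [ - 8, - 7, - 3, - 1, - 1/4,2, 5.19,6 ]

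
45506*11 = 500566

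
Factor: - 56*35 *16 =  - 2^7*5^1  *7^2 = - 31360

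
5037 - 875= 4162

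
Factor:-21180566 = -2^1 * 11^2 * 87523^1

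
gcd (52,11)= 1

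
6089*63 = 383607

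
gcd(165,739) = 1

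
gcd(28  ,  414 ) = 2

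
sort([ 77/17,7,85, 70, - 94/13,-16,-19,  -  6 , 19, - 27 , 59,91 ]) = [ - 27, - 19, - 16,-94/13, - 6 , 77/17,7, 19, 59,70,  85,91]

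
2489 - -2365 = 4854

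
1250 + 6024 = 7274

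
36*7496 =269856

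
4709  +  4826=9535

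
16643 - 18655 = -2012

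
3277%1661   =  1616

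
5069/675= 7+344/675 =7.51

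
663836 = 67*9908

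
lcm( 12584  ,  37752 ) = 37752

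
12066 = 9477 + 2589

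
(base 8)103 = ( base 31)25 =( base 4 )1003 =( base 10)67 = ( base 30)27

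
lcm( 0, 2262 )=0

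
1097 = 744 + 353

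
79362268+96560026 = 175922294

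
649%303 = 43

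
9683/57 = 9683/57 = 169.88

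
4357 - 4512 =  - 155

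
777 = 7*111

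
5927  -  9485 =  - 3558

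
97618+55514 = 153132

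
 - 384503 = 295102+-679605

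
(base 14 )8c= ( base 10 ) 124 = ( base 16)7c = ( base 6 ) 324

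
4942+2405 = 7347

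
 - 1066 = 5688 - 6754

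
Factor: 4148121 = 3^1*151^1*9157^1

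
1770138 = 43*41166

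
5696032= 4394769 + 1301263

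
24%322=24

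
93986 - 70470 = 23516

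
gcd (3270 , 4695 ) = 15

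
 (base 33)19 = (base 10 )42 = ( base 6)110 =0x2a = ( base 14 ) 30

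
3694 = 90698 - 87004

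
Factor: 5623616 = 2^6*87869^1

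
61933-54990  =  6943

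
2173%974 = 225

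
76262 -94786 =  - 18524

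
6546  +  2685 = 9231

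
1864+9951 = 11815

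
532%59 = 1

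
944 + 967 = 1911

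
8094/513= 142/9   =  15.78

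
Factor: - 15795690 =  - 2^1 * 3^1*5^1*311^1*1693^1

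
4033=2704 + 1329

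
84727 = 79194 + 5533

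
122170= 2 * 61085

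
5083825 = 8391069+- 3307244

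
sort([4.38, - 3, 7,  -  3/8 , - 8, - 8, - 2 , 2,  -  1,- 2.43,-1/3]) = [-8, - 8, -3,-2.43 ,-2, - 1, - 3/8, - 1/3  ,  2,  4.38, 7 ] 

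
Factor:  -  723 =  - 3^1* 241^1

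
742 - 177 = 565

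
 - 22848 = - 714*32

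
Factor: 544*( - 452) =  - 2^7*17^1*113^1= - 245888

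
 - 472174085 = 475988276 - 948162361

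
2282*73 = 166586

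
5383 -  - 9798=15181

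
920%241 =197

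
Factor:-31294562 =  - 2^1 * 13^1*31^1*41^1*947^1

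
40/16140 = 2/807=0.00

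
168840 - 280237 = - 111397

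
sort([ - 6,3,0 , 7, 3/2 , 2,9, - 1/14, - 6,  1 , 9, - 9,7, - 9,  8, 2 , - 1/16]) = [- 9, - 9, - 6, -6, - 1/14, - 1/16,  0,1, 3/2,  2,  2,3,7, 7 , 8,  9, 9]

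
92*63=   5796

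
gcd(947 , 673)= 1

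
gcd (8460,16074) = 846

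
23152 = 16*1447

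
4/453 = 4/453 = 0.01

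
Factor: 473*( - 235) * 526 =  -2^1 * 5^1*  11^1*43^1*47^1* 263^1 = -  58467530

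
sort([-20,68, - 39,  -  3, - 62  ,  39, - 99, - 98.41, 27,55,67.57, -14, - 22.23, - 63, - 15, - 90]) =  [ - 99, - 98.41, - 90, - 63, - 62, - 39, - 22.23 , -20, - 15, - 14, - 3,27,39 , 55, 67.57, 68]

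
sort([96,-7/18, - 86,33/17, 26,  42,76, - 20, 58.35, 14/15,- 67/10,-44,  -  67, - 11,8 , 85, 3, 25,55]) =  [- 86, - 67 , - 44, - 20,  -  11,- 67/10, - 7/18, 14/15,  33/17, 3, 8, 25, 26, 42, 55,58.35, 76,85,96]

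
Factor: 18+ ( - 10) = 8 = 2^3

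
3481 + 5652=9133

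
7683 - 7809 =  - 126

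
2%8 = 2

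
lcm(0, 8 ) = 0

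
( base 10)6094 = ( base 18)10ea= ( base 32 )5ue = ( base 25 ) 9ij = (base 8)13716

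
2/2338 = 1/1169 = 0.00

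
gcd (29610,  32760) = 630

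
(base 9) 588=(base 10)485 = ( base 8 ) 745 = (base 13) 2b4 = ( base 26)IH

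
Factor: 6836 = 2^2*1709^1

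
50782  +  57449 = 108231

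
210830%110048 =100782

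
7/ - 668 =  - 7/668= -  0.01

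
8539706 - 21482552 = - 12942846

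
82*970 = 79540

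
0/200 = 0 =0.00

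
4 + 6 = 10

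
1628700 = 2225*732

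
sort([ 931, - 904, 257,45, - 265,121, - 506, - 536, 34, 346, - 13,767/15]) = [ - 904, - 536 , - 506,-265, - 13,34,45, 767/15, 121,257,346,931 ]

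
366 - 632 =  - 266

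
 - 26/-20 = 1 + 3/10 = 1.30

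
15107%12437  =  2670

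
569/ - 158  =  -569/158=-3.60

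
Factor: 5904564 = 2^2*3^1*492047^1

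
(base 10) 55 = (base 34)1l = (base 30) 1P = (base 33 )1M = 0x37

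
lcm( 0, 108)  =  0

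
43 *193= 8299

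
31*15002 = 465062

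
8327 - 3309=5018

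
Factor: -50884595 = -5^1*10176919^1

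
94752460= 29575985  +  65176475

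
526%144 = 94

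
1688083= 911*1853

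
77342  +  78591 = 155933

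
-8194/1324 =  - 4097/662 = -6.19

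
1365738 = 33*41386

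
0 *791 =0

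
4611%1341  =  588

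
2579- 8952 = -6373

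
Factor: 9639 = 3^4*7^1*17^1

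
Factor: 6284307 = 3^1*19^1*110251^1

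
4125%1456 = 1213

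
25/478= 25/478 = 0.05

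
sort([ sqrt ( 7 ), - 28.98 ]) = [ - 28.98, sqrt( 7 ) ] 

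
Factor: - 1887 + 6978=3^1*1697^1 = 5091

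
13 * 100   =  1300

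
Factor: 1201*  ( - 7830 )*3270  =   - 2^2 * 3^4* 5^2*29^1*109^1 * 1201^1 = - 30750524100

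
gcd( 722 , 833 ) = 1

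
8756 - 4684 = 4072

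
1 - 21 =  - 20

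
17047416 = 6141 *2776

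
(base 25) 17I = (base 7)2246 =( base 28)116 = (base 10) 818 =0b1100110010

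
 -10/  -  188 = 5/94 =0.05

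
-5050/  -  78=2525/39 = 64.74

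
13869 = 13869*1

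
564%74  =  46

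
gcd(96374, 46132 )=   2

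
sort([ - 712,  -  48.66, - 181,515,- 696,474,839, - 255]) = [ - 712, - 696, - 255, - 181, - 48.66,474, 515,839]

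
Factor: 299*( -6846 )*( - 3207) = 6564581478 = 2^1*3^2*7^1*13^1*23^1* 163^1 *1069^1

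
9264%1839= 69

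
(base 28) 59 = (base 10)149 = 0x95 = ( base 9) 175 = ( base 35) 49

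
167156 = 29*5764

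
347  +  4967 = 5314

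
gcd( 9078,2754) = 102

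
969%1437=969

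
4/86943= 4/86943 = 0.00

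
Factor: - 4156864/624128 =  - 2^ ( - 3 )*23^( - 1)*53^( - 1)*64951^1= - 64951/9752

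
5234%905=709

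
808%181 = 84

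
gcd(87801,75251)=1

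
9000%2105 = 580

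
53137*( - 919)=-48832903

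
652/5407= 652/5407 = 0.12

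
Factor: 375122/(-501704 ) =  - 649/868 = -2^( - 2 ) * 7^( - 1) * 11^1*31^( - 1) * 59^1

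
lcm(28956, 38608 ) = 115824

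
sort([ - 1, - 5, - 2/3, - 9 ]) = [ - 9,- 5, - 1 , - 2/3]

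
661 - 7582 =-6921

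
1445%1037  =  408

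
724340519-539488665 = 184851854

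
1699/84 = 1699/84 = 20.23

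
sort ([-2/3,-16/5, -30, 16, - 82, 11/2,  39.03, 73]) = [ - 82, - 30, -16/5, - 2/3, 11/2 , 16, 39.03,  73]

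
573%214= 145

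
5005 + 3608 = 8613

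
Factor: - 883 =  - 883^1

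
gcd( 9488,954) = 2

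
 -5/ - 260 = 1/52 = 0.02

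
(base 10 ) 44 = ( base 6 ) 112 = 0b101100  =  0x2c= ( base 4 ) 230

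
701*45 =31545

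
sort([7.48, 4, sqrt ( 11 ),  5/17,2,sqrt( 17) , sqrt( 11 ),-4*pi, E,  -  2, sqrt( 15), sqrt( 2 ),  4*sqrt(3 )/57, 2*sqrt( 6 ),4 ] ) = [-4* pi, - 2,  4*sqrt( 3 ) /57, 5/17, sqrt( 2 ), 2, E, sqrt ( 11) , sqrt( 11 ), sqrt( 15),  4, 4 , sqrt (17 ),2*sqrt( 6),7.48]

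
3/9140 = 3/9140 = 0.00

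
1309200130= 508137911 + 801062219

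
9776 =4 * 2444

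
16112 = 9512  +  6600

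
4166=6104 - 1938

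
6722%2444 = 1834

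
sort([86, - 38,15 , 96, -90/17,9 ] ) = [ - 38, - 90/17,9,15,86, 96] 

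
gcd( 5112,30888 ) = 72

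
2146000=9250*232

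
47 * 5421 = 254787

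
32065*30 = 961950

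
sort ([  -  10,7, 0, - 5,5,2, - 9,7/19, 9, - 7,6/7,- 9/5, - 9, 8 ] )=[ - 10, -9, - 9, - 7,-5,-9/5, 0,7/19, 6/7, 2,5,7, 8,9]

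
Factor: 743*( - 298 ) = -221414 =-2^1*149^1*743^1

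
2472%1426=1046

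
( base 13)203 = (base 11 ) 290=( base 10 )341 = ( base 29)BM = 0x155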